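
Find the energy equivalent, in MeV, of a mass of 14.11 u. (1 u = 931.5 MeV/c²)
E = mc² = 13140 MeV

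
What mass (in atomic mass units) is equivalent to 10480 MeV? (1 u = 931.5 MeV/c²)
m = E/c² = 11.25 u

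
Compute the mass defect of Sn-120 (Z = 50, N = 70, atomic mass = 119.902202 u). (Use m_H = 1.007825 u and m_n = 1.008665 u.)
Δm = Z·m_H + N·m_n − M = 1.096 u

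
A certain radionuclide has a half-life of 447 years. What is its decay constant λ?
λ = ln(2)/t½ = 0.001551 year⁻¹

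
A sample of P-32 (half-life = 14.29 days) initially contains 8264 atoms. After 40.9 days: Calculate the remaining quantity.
N = N₀(1/2)^(t/t½) = 1137 atoms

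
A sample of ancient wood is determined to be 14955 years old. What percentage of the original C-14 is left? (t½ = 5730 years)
N/N₀ = (1/2)^(t/t½) = 0.1638 = 16.4%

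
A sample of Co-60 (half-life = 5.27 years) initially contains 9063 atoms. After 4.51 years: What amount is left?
N = N₀(1/2)^(t/t½) = 5008 atoms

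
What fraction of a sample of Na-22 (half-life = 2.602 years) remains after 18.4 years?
N/N₀ = (1/2)^(t/t½) = 0.007435 = 0.743%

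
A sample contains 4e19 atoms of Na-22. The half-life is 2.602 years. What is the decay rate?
A = λN = 1.066e19 decays/year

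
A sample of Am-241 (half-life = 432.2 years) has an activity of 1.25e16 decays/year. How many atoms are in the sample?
N = A/λ = 7.794e18 atoms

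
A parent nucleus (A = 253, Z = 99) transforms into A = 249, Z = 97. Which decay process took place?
ΔA = -4, ΔZ = -2 ⇒ alpha decay (α)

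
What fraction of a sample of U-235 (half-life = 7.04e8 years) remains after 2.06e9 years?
N/N₀ = (1/2)^(t/t½) = 0.1316 = 13.2%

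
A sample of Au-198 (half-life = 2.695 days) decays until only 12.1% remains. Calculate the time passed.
t = t½ × log₂(N₀/N) = 8.211 days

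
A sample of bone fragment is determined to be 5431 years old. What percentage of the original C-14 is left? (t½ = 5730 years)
N/N₀ = (1/2)^(t/t½) = 0.5184 = 51.8%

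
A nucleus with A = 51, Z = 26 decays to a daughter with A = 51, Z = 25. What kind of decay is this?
ΔA = 0, ΔZ = -1 ⇒ beta-plus decay (β⁺) or electron capture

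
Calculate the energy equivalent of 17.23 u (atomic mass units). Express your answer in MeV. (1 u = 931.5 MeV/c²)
E = mc² = 16050 MeV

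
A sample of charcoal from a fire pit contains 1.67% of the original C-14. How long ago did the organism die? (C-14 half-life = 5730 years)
Age = t½ × log₂(1/ratio) = 33830 years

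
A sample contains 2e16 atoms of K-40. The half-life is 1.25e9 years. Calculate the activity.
A = λN = 1.109e7 decays/year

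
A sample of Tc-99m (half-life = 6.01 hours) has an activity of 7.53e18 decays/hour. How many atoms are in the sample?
N = A/λ = 6.529e19 atoms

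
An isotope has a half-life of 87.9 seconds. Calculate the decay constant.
λ = ln(2)/t½ = 0.007886 second⁻¹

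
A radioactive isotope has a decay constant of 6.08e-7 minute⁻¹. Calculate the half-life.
t½ = ln(2)/λ = 1.14e6 minutes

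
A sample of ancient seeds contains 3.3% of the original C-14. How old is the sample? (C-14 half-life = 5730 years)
Age = t½ × log₂(1/ratio) = 28200 years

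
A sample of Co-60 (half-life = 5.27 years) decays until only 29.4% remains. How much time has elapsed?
t = t½ × log₂(N₀/N) = 9.307 years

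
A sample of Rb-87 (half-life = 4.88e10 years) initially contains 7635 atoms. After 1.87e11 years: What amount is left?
N = N₀(1/2)^(t/t½) = 536.1 atoms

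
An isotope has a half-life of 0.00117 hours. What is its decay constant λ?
λ = ln(2)/t½ = 592.4 hour⁻¹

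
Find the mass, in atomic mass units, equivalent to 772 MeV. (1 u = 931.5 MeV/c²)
m = E/c² = 0.8288 u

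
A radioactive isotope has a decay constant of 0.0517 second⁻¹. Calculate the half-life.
t½ = ln(2)/λ = 13.41 seconds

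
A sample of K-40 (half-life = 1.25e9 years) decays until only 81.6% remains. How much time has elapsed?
t = t½ × log₂(N₀/N) = 3.667e8 years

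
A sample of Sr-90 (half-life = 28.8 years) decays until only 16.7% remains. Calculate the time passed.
t = t½ × log₂(N₀/N) = 74.36 years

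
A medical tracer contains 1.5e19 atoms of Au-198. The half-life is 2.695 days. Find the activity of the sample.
A = λN = 3.858e18 decays/day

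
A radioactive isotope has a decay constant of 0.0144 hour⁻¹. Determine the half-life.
t½ = ln(2)/λ = 48.14 hours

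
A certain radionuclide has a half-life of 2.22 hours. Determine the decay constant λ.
λ = ln(2)/t½ = 0.3122 hour⁻¹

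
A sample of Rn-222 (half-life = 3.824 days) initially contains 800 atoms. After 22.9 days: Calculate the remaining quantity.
N = N₀(1/2)^(t/t½) = 12.6 atoms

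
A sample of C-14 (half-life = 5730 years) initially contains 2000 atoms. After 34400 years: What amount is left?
N = N₀(1/2)^(t/t½) = 31.17 atoms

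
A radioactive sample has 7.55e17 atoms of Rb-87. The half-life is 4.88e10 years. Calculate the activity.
A = λN = 1.072e7 decays/year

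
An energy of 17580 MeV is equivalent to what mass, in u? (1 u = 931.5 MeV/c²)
m = E/c² = 18.87 u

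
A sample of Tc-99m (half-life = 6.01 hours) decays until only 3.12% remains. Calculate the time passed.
t = t½ × log₂(N₀/N) = 30.06 hours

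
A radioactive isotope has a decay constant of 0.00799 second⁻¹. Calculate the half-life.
t½ = ln(2)/λ = 86.75 seconds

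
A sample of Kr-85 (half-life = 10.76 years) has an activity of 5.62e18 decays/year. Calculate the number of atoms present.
N = A/λ = 8.724e19 atoms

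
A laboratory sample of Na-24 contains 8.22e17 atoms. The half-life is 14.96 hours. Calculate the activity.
A = λN = 3.809e16 decays/hour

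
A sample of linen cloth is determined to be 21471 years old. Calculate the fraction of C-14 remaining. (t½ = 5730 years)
N/N₀ = (1/2)^(t/t½) = 0.07447 = 7.45%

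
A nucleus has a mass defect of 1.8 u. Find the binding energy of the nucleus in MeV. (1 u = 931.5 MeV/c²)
B.E. = Δm × 931.5 = 1677 MeV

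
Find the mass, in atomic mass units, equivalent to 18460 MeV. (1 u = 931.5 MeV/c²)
m = E/c² = 19.82 u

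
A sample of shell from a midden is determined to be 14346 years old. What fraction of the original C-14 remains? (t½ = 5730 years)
N/N₀ = (1/2)^(t/t½) = 0.1763 = 17.6%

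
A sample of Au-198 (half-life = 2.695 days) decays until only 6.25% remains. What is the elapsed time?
t = t½ × log₂(N₀/N) = 10.78 days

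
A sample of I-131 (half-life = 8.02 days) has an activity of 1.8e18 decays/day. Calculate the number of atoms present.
N = A/λ = 2.083e19 atoms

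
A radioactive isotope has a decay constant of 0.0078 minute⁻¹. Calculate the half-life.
t½ = ln(2)/λ = 88.87 minutes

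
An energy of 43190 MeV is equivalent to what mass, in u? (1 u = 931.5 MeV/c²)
m = E/c² = 46.37 u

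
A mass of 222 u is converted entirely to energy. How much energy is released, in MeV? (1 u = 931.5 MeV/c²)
E = mc² = 2.068e5 MeV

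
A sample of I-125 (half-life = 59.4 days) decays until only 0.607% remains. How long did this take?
t = t½ × log₂(N₀/N) = 437.4 days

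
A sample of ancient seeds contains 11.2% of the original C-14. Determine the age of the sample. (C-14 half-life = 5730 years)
Age = t½ × log₂(1/ratio) = 18100 years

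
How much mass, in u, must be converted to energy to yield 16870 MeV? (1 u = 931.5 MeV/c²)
m = E/c² = 18.11 u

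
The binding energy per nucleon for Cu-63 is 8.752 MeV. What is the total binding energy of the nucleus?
B.E. = 8.752 × 63 = 551.4 MeV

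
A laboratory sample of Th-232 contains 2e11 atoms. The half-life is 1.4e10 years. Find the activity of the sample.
A = λN = 9.902 decays/year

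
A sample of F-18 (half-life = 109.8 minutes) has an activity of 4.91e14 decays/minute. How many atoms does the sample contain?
N = A/λ = 7.778e16 atoms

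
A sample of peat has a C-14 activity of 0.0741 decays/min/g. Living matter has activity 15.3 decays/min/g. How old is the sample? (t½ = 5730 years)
Age = t½ × log₂(A₀/A) = 44060 years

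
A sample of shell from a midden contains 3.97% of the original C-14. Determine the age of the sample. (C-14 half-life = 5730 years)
Age = t½ × log₂(1/ratio) = 26670 years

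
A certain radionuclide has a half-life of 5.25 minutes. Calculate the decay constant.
λ = ln(2)/t½ = 0.132 minute⁻¹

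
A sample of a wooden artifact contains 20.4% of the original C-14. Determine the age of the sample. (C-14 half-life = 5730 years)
Age = t½ × log₂(1/ratio) = 13140 years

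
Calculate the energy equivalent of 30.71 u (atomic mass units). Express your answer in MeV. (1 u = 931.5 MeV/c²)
E = mc² = 28610 MeV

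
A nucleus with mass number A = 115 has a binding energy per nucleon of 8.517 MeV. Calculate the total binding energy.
B.E. = 8.517 × 115 = 979.5 MeV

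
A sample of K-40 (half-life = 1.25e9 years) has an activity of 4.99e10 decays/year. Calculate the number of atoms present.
N = A/λ = 8.999e19 atoms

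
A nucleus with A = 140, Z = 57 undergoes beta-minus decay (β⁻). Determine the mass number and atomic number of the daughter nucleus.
Daughter: A = 140, Z = 58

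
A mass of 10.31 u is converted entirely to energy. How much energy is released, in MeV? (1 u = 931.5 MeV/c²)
E = mc² = 9604 MeV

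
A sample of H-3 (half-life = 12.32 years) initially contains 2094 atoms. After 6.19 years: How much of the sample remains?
N = N₀(1/2)^(t/t½) = 1478 atoms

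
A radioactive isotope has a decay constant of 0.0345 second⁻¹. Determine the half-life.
t½ = ln(2)/λ = 20.09 seconds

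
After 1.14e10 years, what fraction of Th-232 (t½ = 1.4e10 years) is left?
N/N₀ = (1/2)^(t/t½) = 0.5687 = 56.9%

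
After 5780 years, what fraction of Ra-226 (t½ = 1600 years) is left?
N/N₀ = (1/2)^(t/t½) = 0.08176 = 8.18%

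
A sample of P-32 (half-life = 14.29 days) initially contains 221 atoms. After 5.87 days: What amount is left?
N = N₀(1/2)^(t/t½) = 166.2 atoms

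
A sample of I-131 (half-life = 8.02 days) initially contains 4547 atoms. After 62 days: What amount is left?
N = N₀(1/2)^(t/t½) = 21.41 atoms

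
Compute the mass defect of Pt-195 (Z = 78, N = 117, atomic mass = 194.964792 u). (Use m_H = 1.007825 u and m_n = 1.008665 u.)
Δm = Z·m_H + N·m_n − M = 1.659 u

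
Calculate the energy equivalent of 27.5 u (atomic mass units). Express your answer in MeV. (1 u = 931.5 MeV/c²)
E = mc² = 25620 MeV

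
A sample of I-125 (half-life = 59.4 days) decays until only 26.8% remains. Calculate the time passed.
t = t½ × log₂(N₀/N) = 112.8 days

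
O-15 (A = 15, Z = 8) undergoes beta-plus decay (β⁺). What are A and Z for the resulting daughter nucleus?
Daughter: A = 15, Z = 7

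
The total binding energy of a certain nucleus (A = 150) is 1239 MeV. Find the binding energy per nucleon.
B.E./A = 1239/150 = 8.26 MeV/nucleon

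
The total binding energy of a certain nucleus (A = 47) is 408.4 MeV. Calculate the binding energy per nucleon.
B.E./A = 408.4/47 = 8.689 MeV/nucleon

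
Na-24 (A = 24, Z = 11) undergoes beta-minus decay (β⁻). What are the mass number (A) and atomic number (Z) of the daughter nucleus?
Daughter: A = 24, Z = 12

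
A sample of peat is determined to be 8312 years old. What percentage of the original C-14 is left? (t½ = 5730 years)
N/N₀ = (1/2)^(t/t½) = 0.3659 = 36.6%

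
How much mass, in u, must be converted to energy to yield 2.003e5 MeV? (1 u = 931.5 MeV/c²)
m = E/c² = 215 u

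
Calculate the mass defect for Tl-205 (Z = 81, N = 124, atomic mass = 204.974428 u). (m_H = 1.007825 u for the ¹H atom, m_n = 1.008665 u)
Δm = Z·m_H + N·m_n − M = 1.734 u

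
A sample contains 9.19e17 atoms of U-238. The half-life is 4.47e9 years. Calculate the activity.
A = λN = 1.425e8 decays/year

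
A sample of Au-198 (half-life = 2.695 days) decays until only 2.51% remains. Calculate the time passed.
t = t½ × log₂(N₀/N) = 14.33 days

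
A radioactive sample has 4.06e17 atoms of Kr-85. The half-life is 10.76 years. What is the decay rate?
A = λN = 2.615e16 decays/year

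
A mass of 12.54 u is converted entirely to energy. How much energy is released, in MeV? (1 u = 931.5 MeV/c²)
E = mc² = 11680 MeV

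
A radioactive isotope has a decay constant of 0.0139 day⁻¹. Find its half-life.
t½ = ln(2)/λ = 49.87 days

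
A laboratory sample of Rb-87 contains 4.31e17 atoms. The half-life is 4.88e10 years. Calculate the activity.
A = λN = 6.122e6 decays/year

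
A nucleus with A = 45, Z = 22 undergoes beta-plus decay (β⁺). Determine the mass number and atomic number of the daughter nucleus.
Daughter: A = 45, Z = 21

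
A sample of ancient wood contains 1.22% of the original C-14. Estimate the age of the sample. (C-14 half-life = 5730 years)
Age = t½ × log₂(1/ratio) = 36430 years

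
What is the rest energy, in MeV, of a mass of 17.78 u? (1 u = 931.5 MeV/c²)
E = mc² = 16560 MeV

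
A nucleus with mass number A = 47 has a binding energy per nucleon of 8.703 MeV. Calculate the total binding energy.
B.E. = 8.703 × 47 = 409 MeV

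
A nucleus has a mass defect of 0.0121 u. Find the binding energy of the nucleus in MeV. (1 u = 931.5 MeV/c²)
B.E. = Δm × 931.5 = 11.27 MeV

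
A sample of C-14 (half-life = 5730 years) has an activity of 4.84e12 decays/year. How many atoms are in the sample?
N = A/λ = 4.001e16 atoms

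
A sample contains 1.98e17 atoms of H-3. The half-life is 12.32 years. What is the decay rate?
A = λN = 1.114e16 decays/year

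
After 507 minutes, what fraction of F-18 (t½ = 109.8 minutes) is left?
N/N₀ = (1/2)^(t/t½) = 0.04074 = 4.07%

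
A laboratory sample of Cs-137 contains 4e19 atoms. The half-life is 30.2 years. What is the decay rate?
A = λN = 9.181e17 decays/year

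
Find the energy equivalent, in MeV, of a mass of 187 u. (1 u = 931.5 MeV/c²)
E = mc² = 1.742e5 MeV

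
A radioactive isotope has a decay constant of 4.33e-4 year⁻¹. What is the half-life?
t½ = ln(2)/λ = 1601 years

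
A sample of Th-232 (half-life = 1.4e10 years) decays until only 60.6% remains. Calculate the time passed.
t = t½ × log₂(N₀/N) = 1.012e10 years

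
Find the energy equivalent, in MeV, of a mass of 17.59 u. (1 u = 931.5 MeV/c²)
E = mc² = 16390 MeV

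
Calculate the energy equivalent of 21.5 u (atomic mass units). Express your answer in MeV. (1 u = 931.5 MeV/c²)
E = mc² = 20030 MeV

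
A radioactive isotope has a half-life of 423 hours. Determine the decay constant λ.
λ = ln(2)/t½ = 0.001639 hour⁻¹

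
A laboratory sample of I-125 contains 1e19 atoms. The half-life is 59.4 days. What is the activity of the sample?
A = λN = 1.167e17 decays/day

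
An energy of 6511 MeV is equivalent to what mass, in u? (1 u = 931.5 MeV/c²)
m = E/c² = 6.99 u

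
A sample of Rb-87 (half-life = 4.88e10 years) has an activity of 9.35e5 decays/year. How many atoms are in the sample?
N = A/λ = 6.583e16 atoms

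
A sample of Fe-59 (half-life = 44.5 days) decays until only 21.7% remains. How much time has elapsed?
t = t½ × log₂(N₀/N) = 98.09 days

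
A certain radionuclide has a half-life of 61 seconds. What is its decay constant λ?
λ = ln(2)/t½ = 0.01136 second⁻¹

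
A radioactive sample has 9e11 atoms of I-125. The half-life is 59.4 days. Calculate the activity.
A = λN = 1.05e10 decays/day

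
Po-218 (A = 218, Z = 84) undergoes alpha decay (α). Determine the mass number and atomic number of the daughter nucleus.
Daughter: A = 214, Z = 82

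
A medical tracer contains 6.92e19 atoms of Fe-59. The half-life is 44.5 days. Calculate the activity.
A = λN = 1.078e18 decays/day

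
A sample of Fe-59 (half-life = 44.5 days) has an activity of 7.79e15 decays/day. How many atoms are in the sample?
N = A/λ = 5.001e17 atoms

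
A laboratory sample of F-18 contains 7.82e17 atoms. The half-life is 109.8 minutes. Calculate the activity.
A = λN = 4.937e15 decays/minute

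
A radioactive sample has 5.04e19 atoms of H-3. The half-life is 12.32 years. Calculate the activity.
A = λN = 2.836e18 decays/year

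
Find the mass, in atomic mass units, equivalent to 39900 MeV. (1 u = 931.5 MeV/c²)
m = E/c² = 42.83 u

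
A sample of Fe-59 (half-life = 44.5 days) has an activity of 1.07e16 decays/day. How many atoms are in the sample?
N = A/λ = 6.869e17 atoms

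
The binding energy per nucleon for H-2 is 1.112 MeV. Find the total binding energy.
B.E. = 1.112 × 2 = 2.224 MeV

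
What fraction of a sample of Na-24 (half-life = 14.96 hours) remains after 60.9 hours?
N/N₀ = (1/2)^(t/t½) = 0.0595 = 5.95%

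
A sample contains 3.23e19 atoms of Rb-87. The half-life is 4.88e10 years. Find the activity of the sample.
A = λN = 4.588e8 decays/year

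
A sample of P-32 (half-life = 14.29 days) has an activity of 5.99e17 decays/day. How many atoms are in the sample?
N = A/λ = 1.235e19 atoms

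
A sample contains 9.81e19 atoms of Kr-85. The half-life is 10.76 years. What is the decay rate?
A = λN = 6.319e18 decays/year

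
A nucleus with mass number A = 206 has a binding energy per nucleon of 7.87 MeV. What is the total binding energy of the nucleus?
B.E. = 7.87 × 206 = 1621 MeV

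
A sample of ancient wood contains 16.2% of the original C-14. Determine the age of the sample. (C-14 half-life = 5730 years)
Age = t½ × log₂(1/ratio) = 15050 years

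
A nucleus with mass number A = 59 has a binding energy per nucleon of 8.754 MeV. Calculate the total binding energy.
B.E. = 8.754 × 59 = 516.5 MeV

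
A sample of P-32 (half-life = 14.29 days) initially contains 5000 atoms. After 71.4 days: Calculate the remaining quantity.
N = N₀(1/2)^(t/t½) = 156.6 atoms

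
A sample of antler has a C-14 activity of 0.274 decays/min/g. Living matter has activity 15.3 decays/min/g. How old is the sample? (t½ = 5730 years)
Age = t½ × log₂(A₀/A) = 33250 years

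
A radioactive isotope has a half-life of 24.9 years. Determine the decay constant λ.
λ = ln(2)/t½ = 0.02784 year⁻¹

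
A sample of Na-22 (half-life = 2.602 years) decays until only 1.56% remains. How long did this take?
t = t½ × log₂(N₀/N) = 15.62 years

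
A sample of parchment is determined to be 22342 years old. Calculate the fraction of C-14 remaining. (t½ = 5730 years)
N/N₀ = (1/2)^(t/t½) = 0.06703 = 6.7%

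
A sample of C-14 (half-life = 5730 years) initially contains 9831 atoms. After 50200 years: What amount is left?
N = N₀(1/2)^(t/t½) = 22.66 atoms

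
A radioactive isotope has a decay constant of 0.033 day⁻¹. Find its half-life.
t½ = ln(2)/λ = 21 days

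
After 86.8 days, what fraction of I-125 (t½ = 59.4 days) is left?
N/N₀ = (1/2)^(t/t½) = 0.3632 = 36.3%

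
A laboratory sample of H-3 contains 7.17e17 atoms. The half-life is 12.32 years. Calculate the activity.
A = λN = 4.034e16 decays/year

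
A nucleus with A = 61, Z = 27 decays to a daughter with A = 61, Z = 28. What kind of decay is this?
ΔA = 0, ΔZ = +1 ⇒ beta-minus decay (β⁻)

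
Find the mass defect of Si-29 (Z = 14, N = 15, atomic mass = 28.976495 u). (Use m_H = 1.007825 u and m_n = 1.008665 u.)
Δm = Z·m_H + N·m_n − M = 0.263 u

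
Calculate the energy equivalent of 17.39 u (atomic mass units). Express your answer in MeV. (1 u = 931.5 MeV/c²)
E = mc² = 16200 MeV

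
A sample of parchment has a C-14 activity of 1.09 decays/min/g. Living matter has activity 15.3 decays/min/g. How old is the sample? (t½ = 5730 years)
Age = t½ × log₂(A₀/A) = 21840 years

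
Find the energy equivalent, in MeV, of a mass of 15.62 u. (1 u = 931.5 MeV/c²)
E = mc² = 14550 MeV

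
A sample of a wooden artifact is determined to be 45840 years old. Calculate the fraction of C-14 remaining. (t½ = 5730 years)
N/N₀ = (1/2)^(t/t½) = 0.003906 = 0.391%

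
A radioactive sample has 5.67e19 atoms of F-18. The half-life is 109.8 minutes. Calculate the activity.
A = λN = 3.579e17 decays/minute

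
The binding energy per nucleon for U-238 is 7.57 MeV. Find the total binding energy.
B.E. = 7.57 × 238 = 1802 MeV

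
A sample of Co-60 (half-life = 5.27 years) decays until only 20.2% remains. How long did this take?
t = t½ × log₂(N₀/N) = 12.16 years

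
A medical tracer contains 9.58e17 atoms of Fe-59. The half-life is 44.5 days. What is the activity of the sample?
A = λN = 1.492e16 decays/day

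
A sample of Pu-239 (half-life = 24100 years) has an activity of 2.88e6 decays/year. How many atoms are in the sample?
N = A/λ = 1.001e11 atoms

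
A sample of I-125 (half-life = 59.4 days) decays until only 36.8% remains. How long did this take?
t = t½ × log₂(N₀/N) = 85.67 days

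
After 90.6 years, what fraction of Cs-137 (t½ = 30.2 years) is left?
N/N₀ = (1/2)^(t/t½) = 0.125 = 12.5%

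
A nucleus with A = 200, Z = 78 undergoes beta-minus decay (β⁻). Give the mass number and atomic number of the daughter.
Daughter: A = 200, Z = 79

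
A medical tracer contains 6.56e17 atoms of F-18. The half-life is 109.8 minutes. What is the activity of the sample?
A = λN = 4.141e15 decays/minute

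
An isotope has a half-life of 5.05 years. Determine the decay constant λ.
λ = ln(2)/t½ = 0.1373 year⁻¹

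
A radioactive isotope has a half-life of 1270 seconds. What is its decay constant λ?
λ = ln(2)/t½ = 5.458e-4 second⁻¹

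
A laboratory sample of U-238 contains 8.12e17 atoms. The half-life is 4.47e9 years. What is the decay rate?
A = λN = 1.259e8 decays/year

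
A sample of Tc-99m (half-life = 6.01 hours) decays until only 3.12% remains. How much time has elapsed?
t = t½ × log₂(N₀/N) = 30.06 hours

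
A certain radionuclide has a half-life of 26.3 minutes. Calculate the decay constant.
λ = ln(2)/t½ = 0.02636 minute⁻¹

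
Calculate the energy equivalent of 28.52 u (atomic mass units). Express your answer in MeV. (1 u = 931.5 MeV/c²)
E = mc² = 26570 MeV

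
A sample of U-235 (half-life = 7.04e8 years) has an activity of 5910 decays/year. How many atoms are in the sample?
N = A/λ = 6.003e12 atoms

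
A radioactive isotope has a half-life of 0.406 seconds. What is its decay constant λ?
λ = ln(2)/t½ = 1.707 second⁻¹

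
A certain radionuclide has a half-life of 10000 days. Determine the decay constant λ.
λ = ln(2)/t½ = 6.931e-5 day⁻¹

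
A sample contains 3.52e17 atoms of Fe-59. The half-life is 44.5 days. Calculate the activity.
A = λN = 5.483e15 decays/day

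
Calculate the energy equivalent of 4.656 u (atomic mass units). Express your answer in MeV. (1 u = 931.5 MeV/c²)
E = mc² = 4337 MeV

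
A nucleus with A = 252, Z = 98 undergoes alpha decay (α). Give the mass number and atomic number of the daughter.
Daughter: A = 248, Z = 96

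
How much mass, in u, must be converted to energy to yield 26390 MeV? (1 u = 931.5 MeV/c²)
m = E/c² = 28.33 u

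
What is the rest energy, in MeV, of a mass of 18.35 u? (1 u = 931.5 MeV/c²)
E = mc² = 17090 MeV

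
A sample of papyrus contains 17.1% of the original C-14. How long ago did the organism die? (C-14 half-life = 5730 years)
Age = t½ × log₂(1/ratio) = 14600 years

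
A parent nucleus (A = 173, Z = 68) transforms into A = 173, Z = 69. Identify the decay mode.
ΔA = 0, ΔZ = +1 ⇒ beta-minus decay (β⁻)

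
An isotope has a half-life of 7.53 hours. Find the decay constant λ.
λ = ln(2)/t½ = 0.09205 hour⁻¹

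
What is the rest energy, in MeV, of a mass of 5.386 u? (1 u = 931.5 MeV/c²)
E = mc² = 5017 MeV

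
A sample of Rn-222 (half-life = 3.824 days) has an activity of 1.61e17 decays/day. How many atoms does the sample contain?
N = A/λ = 8.882e17 atoms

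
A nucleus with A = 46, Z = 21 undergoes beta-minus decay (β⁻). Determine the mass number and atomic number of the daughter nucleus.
Daughter: A = 46, Z = 22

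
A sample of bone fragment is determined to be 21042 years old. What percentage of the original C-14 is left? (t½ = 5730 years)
N/N₀ = (1/2)^(t/t½) = 0.07844 = 7.84%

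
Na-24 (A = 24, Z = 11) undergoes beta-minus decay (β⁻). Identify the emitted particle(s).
β⁻: electron (e⁻) + antineutrino (ν̄ₑ)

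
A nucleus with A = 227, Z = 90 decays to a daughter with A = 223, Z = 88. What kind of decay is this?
ΔA = -4, ΔZ = -2 ⇒ alpha decay (α)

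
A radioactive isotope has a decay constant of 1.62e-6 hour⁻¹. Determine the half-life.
t½ = ln(2)/λ = 4.279e5 hours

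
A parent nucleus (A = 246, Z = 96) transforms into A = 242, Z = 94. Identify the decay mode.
ΔA = -4, ΔZ = -2 ⇒ alpha decay (α)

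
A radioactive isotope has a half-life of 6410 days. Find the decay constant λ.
λ = ln(2)/t½ = 1.081e-4 day⁻¹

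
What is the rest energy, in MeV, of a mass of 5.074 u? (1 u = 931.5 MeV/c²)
E = mc² = 4726 MeV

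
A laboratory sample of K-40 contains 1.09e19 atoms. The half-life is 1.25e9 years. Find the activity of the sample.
A = λN = 6.044e9 decays/year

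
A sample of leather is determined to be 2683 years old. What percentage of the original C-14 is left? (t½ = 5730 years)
N/N₀ = (1/2)^(t/t½) = 0.7228 = 72.3%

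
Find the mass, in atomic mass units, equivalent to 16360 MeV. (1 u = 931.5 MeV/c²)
m = E/c² = 17.56 u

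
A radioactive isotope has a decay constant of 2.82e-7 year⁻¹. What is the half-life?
t½ = ln(2)/λ = 2.458e6 years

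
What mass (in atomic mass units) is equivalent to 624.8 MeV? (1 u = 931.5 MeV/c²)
m = E/c² = 0.6707 u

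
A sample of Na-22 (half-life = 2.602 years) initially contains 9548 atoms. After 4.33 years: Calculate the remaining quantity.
N = N₀(1/2)^(t/t½) = 3013 atoms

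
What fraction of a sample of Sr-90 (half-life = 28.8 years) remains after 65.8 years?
N/N₀ = (1/2)^(t/t½) = 0.2052 = 20.5%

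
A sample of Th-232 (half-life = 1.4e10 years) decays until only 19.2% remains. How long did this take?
t = t½ × log₂(N₀/N) = 3.333e10 years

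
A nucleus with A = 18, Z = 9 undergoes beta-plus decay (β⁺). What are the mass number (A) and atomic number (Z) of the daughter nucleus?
Daughter: A = 18, Z = 8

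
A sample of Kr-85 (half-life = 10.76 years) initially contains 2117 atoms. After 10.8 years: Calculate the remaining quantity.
N = N₀(1/2)^(t/t½) = 1056 atoms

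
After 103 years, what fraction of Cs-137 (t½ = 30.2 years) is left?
N/N₀ = (1/2)^(t/t½) = 0.09404 = 9.4%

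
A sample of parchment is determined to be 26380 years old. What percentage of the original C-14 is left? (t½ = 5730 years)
N/N₀ = (1/2)^(t/t½) = 0.04113 = 4.11%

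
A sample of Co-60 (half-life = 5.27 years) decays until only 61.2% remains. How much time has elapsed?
t = t½ × log₂(N₀/N) = 3.733 years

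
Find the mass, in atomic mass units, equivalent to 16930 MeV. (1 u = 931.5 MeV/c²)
m = E/c² = 18.17 u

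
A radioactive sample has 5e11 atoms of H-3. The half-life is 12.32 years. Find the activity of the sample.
A = λN = 2.813e10 decays/year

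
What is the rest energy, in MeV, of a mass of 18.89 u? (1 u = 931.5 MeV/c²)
E = mc² = 17600 MeV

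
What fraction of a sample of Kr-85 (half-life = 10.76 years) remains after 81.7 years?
N/N₀ = (1/2)^(t/t½) = 0.00518 = 0.518%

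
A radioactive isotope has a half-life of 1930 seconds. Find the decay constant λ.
λ = ln(2)/t½ = 3.591e-4 second⁻¹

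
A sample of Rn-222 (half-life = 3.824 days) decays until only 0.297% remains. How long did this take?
t = t½ × log₂(N₀/N) = 32.1 days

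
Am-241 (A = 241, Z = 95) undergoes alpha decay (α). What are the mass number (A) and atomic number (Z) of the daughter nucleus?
Daughter: A = 237, Z = 93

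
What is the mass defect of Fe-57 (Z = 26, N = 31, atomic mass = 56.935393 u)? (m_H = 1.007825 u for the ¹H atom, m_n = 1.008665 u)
Δm = Z·m_H + N·m_n − M = 0.5367 u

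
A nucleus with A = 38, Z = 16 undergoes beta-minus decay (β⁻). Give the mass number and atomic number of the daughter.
Daughter: A = 38, Z = 17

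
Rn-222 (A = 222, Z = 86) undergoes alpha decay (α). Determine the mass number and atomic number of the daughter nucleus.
Daughter: A = 218, Z = 84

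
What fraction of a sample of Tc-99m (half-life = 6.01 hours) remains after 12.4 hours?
N/N₀ = (1/2)^(t/t½) = 0.2393 = 23.9%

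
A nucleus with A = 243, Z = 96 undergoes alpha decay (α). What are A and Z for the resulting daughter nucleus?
Daughter: A = 239, Z = 94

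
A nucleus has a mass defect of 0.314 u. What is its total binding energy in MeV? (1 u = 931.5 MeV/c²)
B.E. = Δm × 931.5 = 292.5 MeV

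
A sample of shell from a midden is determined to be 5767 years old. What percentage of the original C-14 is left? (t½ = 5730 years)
N/N₀ = (1/2)^(t/t½) = 0.4978 = 49.8%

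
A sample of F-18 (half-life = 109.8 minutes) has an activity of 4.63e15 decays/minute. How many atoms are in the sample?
N = A/λ = 7.334e17 atoms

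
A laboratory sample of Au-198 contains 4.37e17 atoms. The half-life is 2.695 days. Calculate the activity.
A = λN = 1.124e17 decays/day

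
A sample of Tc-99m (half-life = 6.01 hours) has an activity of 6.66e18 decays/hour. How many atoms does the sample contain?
N = A/λ = 5.775e19 atoms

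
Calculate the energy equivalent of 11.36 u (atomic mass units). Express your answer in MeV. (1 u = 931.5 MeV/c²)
E = mc² = 10580 MeV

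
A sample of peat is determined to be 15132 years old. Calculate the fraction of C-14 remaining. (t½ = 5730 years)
N/N₀ = (1/2)^(t/t½) = 0.1603 = 16%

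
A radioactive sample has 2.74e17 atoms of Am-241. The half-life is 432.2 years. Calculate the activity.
A = λN = 4.394e14 decays/year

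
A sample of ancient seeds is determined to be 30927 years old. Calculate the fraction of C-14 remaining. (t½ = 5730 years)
N/N₀ = (1/2)^(t/t½) = 0.02373 = 2.37%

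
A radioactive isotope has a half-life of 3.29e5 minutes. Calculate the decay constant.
λ = ln(2)/t½ = 2.107e-6 minute⁻¹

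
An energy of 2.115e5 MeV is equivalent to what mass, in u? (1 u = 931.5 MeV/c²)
m = E/c² = 227.1 u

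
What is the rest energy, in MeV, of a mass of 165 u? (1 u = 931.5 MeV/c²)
E = mc² = 1.537e5 MeV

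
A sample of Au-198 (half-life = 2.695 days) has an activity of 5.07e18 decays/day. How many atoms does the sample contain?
N = A/λ = 1.971e19 atoms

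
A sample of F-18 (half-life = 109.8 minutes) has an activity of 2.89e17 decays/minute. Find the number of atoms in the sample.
N = A/λ = 4.578e19 atoms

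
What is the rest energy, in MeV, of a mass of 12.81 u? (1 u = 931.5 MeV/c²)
E = mc² = 11930 MeV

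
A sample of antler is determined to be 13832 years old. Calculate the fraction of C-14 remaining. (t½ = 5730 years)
N/N₀ = (1/2)^(t/t½) = 0.1876 = 18.8%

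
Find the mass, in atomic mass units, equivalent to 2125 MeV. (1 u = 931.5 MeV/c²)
m = E/c² = 2.281 u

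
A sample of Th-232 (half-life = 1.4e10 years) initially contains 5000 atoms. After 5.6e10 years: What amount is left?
N = N₀(1/2)^(t/t½) = 312.5 atoms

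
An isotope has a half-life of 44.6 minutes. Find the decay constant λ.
λ = ln(2)/t½ = 0.01554 minute⁻¹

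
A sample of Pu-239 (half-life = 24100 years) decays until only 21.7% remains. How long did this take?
t = t½ × log₂(N₀/N) = 53120 years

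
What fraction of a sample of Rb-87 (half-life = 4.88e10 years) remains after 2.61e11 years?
N/N₀ = (1/2)^(t/t½) = 0.02455 = 2.45%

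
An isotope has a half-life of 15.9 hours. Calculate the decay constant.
λ = ln(2)/t½ = 0.04359 hour⁻¹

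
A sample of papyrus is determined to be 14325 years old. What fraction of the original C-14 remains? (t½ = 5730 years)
N/N₀ = (1/2)^(t/t½) = 0.1768 = 17.7%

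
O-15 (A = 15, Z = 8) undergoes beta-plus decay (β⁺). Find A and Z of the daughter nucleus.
Daughter: A = 15, Z = 7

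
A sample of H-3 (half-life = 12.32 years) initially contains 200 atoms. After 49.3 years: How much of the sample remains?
N = N₀(1/2)^(t/t½) = 12.49 atoms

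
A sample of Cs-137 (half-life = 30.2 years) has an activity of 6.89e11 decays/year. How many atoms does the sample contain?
N = A/λ = 3.002e13 atoms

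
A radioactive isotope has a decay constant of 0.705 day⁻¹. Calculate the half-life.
t½ = ln(2)/λ = 0.9832 days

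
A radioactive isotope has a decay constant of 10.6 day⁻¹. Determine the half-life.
t½ = ln(2)/λ = 0.06539 days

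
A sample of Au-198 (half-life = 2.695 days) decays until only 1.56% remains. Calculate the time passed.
t = t½ × log₂(N₀/N) = 16.18 days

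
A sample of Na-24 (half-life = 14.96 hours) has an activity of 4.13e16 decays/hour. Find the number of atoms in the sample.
N = A/λ = 8.914e17 atoms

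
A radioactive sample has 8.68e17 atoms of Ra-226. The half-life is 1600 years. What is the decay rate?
A = λN = 3.76e14 decays/year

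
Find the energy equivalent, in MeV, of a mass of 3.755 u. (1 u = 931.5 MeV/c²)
E = mc² = 3498 MeV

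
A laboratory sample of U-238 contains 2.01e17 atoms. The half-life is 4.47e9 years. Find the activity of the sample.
A = λN = 3.117e7 decays/year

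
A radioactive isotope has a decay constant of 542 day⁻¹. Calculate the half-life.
t½ = ln(2)/λ = 0.001279 days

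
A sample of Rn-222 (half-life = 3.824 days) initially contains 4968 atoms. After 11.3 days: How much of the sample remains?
N = N₀(1/2)^(t/t½) = 640.7 atoms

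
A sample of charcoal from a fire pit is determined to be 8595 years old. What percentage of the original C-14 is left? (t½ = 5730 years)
N/N₀ = (1/2)^(t/t½) = 0.3536 = 35.4%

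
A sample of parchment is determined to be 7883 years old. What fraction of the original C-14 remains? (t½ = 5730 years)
N/N₀ = (1/2)^(t/t½) = 0.3854 = 38.5%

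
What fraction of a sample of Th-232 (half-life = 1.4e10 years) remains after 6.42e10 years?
N/N₀ = (1/2)^(t/t½) = 0.04164 = 4.16%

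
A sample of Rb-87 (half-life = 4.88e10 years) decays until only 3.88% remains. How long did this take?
t = t½ × log₂(N₀/N) = 2.288e11 years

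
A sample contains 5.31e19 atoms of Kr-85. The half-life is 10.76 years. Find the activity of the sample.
A = λN = 3.421e18 decays/year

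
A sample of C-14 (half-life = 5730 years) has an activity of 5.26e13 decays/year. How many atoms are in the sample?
N = A/λ = 4.348e17 atoms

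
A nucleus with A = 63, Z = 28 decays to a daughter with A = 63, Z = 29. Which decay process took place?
ΔA = 0, ΔZ = +1 ⇒ beta-minus decay (β⁻)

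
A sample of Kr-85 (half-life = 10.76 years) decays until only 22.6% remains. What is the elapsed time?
t = t½ × log₂(N₀/N) = 23.09 years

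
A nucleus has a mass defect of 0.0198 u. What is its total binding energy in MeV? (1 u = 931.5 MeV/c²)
B.E. = Δm × 931.5 = 18.44 MeV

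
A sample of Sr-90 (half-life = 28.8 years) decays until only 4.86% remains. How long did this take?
t = t½ × log₂(N₀/N) = 125.7 years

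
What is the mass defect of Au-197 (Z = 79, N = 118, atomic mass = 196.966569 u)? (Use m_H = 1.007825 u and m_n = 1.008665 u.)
Δm = Z·m_H + N·m_n − M = 1.674 u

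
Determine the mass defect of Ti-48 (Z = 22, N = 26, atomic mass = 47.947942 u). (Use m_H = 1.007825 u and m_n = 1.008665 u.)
Δm = Z·m_H + N·m_n − M = 0.4495 u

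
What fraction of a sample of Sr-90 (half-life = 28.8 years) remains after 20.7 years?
N/N₀ = (1/2)^(t/t½) = 0.6076 = 60.8%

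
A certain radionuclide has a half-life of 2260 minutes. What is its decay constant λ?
λ = ln(2)/t½ = 3.067e-4 minute⁻¹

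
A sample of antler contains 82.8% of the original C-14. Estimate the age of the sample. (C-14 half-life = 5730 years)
Age = t½ × log₂(1/ratio) = 1560 years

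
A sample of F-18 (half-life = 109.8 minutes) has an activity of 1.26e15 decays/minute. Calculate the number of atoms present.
N = A/λ = 1.996e17 atoms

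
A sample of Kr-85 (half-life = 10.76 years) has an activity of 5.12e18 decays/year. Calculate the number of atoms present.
N = A/λ = 7.948e19 atoms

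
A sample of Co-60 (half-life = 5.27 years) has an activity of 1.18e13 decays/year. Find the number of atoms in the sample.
N = A/λ = 8.972e13 atoms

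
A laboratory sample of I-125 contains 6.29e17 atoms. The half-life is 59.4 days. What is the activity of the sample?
A = λN = 7.34e15 decays/day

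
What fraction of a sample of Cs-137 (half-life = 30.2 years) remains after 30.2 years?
N/N₀ = (1/2)^(t/t½) = 0.5 = 50%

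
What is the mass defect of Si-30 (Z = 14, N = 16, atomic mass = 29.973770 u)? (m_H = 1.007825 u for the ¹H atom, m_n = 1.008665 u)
Δm = Z·m_H + N·m_n − M = 0.2744 u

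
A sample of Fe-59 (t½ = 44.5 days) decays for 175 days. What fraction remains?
N/N₀ = (1/2)^(t/t½) = 0.06549 = 6.55%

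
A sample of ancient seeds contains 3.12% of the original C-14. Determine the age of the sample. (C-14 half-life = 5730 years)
Age = t½ × log₂(1/ratio) = 28660 years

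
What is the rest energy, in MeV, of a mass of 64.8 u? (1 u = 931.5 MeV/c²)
E = mc² = 60360 MeV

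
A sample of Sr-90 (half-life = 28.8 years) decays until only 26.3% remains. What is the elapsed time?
t = t½ × log₂(N₀/N) = 55.49 years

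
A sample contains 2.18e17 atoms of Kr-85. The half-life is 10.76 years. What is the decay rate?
A = λN = 1.404e16 decays/year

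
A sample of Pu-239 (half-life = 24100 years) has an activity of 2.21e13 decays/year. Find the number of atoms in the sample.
N = A/λ = 7.684e17 atoms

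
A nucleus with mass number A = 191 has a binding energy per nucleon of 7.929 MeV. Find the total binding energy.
B.E. = 7.929 × 191 = 1514 MeV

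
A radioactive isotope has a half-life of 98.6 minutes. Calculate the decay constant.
λ = ln(2)/t½ = 0.00703 minute⁻¹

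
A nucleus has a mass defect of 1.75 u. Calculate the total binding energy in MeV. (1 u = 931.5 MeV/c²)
B.E. = Δm × 931.5 = 1630 MeV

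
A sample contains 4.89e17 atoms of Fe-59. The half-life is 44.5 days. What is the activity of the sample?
A = λN = 7.617e15 decays/day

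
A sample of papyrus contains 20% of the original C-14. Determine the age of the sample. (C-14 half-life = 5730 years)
Age = t½ × log₂(1/ratio) = 13300 years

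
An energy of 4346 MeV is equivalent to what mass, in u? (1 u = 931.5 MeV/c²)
m = E/c² = 4.666 u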